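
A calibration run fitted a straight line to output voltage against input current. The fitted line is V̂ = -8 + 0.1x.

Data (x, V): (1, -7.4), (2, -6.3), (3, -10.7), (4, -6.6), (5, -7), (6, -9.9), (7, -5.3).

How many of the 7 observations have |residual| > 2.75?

1

x=1: V̂ = -8 + 0.1·1 = -7.9; r = -7.4 − (-7.9) = 0.5
x=2: V̂ = -8 + 0.1·2 = -7.8; r = -6.3 − (-7.8) = 1.5
x=3: V̂ = -8 + 0.1·3 = -7.7; r = -10.7 − (-7.7) = -3
x=4: V̂ = -8 + 0.1·4 = -7.6; r = -6.6 − (-7.6) = 1
x=5: V̂ = -8 + 0.1·5 = -7.5; r = -7 − (-7.5) = 0.5
x=6: V̂ = -8 + 0.1·6 = -7.4; r = -9.9 − (-7.4) = -2.5
x=7: V̂ = -8 + 0.1·7 = -7.3; r = -5.3 − (-7.3) = 2
|r| > 2.75: x=3 (|r|=3) → 1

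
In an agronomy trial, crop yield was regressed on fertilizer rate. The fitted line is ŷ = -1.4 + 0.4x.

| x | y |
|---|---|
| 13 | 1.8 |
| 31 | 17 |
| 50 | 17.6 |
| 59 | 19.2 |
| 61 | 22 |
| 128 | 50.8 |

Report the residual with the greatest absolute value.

r = 6

x=13: ŷ = -1.4 + 0.4·13 = 3.8; r = 1.8 − 3.8 = -2
x=31: ŷ = -1.4 + 0.4·31 = 11; r = 17 − 11 = 6
x=50: ŷ = -1.4 + 0.4·50 = 18.6; r = 17.6 − 18.6 = -1
x=59: ŷ = -1.4 + 0.4·59 = 22.2; r = 19.2 − 22.2 = -3
x=61: ŷ = -1.4 + 0.4·61 = 23; r = 22 − 23 = -1
x=128: ŷ = -1.4 + 0.4·128 = 49.8; r = 50.8 − 49.8 = 1
Largest |r| is 6 at x = 31, residual 6.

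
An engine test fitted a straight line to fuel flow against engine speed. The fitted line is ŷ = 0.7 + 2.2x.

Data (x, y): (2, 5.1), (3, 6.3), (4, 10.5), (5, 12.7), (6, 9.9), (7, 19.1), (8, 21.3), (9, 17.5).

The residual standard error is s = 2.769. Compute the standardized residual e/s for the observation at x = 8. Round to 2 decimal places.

1.08

ŷ = 0.7 + 2.2·8 = 18.3
e = 21.3 − 18.3 = 3
e/s = 3 / 2.769 = 1.08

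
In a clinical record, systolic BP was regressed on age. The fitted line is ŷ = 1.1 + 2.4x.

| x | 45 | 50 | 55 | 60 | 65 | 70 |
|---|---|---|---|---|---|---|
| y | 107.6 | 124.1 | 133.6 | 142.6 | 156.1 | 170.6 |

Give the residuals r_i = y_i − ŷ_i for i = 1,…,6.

-1.5, 3, 0.5, -2.5, -1, 1.5

x=45: ŷ = 1.1 + 2.4·45 = 109.1; r = 107.6 − 109.1 = -1.5
x=50: ŷ = 1.1 + 2.4·50 = 121.1; r = 124.1 − 121.1 = 3
x=55: ŷ = 1.1 + 2.4·55 = 133.1; r = 133.6 − 133.1 = 0.5
x=60: ŷ = 1.1 + 2.4·60 = 145.1; r = 142.6 − 145.1 = -2.5
x=65: ŷ = 1.1 + 2.4·65 = 157.1; r = 156.1 − 157.1 = -1
x=70: ŷ = 1.1 + 2.4·70 = 169.1; r = 170.6 − 169.1 = 1.5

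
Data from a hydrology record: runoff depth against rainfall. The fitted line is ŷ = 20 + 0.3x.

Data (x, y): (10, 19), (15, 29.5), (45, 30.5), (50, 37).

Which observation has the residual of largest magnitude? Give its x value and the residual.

x=10: ŷ = 20 + 0.3·10 = 23; e = 19 − 23 = -4
x=15: ŷ = 20 + 0.3·15 = 24.5; e = 29.5 − 24.5 = 5
x=45: ŷ = 20 + 0.3·45 = 33.5; e = 30.5 − 33.5 = -3
x=50: ŷ = 20 + 0.3·50 = 35; e = 37 − 35 = 2
Largest |e| is 5 at x = 15, residual 5.

x = 15, e = 5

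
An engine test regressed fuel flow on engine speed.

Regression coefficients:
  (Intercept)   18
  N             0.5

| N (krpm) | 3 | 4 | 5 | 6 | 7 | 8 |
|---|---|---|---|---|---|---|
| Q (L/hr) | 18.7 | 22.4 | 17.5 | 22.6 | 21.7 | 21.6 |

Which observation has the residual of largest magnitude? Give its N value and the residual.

N = 5, r = -3

N=3: ŷ = 18 + 0.5·3 = 19.5; r = 18.7 − 19.5 = -0.8
N=4: ŷ = 18 + 0.5·4 = 20; r = 22.4 − 20 = 2.4
N=5: ŷ = 18 + 0.5·5 = 20.5; r = 17.5 − 20.5 = -3
N=6: ŷ = 18 + 0.5·6 = 21; r = 22.6 − 21 = 1.6
N=7: ŷ = 18 + 0.5·7 = 21.5; r = 21.7 − 21.5 = 0.2
N=8: ŷ = 18 + 0.5·8 = 22; r = 21.6 − 22 = -0.4
Largest |r| is 3 at N = 5, residual -3.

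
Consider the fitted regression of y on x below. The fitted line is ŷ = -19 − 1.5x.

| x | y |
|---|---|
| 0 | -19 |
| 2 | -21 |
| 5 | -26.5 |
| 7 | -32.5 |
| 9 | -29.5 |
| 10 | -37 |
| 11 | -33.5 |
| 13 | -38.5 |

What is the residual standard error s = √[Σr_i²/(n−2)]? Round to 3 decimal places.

s = 2.309

x=0: ŷ = -19 − 1.5·0 = -19; r = -19 − (-19) = 0
x=2: ŷ = -19 − 1.5·2 = -22; r = -21 − (-22) = 1
x=5: ŷ = -19 − 1.5·5 = -26.5; r = -26.5 − (-26.5) = 0
x=7: ŷ = -19 − 1.5·7 = -29.5; r = -32.5 − (-29.5) = -3
x=9: ŷ = -19 − 1.5·9 = -32.5; r = -29.5 − (-32.5) = 3
x=10: ŷ = -19 − 1.5·10 = -34; r = -37 − (-34) = -3
x=11: ŷ = -19 − 1.5·11 = -35.5; r = -33.5 − (-35.5) = 2
x=13: ŷ = -19 − 1.5·13 = -38.5; r = -38.5 − (-38.5) = 0
SSE = 0 + 1 + 0 + 9 + 9 + 9 + 4 + 0 = 32
s = √(32/6) = √5.33333 ≈ 2.309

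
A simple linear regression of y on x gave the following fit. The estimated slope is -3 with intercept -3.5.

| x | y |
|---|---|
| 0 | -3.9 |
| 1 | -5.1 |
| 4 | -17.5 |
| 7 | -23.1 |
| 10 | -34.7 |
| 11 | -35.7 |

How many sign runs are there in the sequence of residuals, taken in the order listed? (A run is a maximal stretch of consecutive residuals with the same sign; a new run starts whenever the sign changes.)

6 runs

x=0: ŷ = -3.5 − 3·0 = -3.5; r = -3.9 − (-3.5) = -0.4
x=1: ŷ = -3.5 − 3·1 = -6.5; r = -5.1 − (-6.5) = 1.4
x=4: ŷ = -3.5 − 3·4 = -15.5; r = -17.5 − (-15.5) = -2
x=7: ŷ = -3.5 − 3·7 = -24.5; r = -23.1 − (-24.5) = 1.4
x=10: ŷ = -3.5 − 3·10 = -33.5; r = -34.7 − (-33.5) = -1.2
x=11: ŷ = -3.5 − 3·11 = -36.5; r = -35.7 − (-36.5) = 0.8
Signs: − + − + − +
Runs: −×1, +×1, −×1, +×1, −×1, +×1 → 6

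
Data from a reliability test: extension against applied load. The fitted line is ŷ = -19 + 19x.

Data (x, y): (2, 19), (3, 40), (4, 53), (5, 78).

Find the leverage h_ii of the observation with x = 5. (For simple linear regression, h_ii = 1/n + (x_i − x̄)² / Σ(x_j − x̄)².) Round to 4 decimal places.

x̄ = (2 + 3 + 4 + 5)/4 = 3.5
Σ(x − x̄)² = 2.25 + 0.25 + 0.25 + 2.25 = 5
h = 1/4 + (1.5)²/5 = 0.25 + 0.45 = 0.7000

h = 0.7000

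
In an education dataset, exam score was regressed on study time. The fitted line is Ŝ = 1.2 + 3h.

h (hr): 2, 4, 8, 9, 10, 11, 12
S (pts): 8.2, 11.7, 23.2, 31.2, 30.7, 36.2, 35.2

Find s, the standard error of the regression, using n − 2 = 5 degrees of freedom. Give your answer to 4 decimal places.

s = 2.2136

h=2: Ŝ = 1.2 + 3·2 = 7.2; r = 8.2 − 7.2 = 1
h=4: Ŝ = 1.2 + 3·4 = 13.2; r = 11.7 − 13.2 = -1.5
h=8: Ŝ = 1.2 + 3·8 = 25.2; r = 23.2 − 25.2 = -2
h=9: Ŝ = 1.2 + 3·9 = 28.2; r = 31.2 − 28.2 = 3
h=10: Ŝ = 1.2 + 3·10 = 31.2; r = 30.7 − 31.2 = -0.5
h=11: Ŝ = 1.2 + 3·11 = 34.2; r = 36.2 − 34.2 = 2
h=12: Ŝ = 1.2 + 3·12 = 37.2; r = 35.2 − 37.2 = -2
SSE = 1 + 2.25 + 4 + 9 + 0.25 + 4 + 4 = 24.5
s = √(24.5/5) = √4.9 ≈ 2.2136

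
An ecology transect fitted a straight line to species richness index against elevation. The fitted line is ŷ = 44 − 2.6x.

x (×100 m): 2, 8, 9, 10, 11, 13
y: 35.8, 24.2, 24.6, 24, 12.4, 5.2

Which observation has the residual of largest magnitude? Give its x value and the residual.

x = 10, r = 6

x=2: ŷ = 44 − 2.6·2 = 38.8; r = 35.8 − 38.8 = -3
x=8: ŷ = 44 − 2.6·8 = 23.2; r = 24.2 − 23.2 = 1
x=9: ŷ = 44 − 2.6·9 = 20.6; r = 24.6 − 20.6 = 4
x=10: ŷ = 44 − 2.6·10 = 18; r = 24 − 18 = 6
x=11: ŷ = 44 − 2.6·11 = 15.4; r = 12.4 − 15.4 = -3
x=13: ŷ = 44 − 2.6·13 = 10.2; r = 5.2 − 10.2 = -5
Largest |r| is 6 at x = 10, residual 6.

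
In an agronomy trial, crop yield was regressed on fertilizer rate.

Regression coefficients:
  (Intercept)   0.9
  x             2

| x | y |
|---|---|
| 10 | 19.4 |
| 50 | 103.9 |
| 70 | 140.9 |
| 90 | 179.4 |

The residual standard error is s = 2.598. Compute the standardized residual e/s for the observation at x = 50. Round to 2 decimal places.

1.15

ŷ = 0.9 + 2·50 = 100.9
e = 103.9 − 100.9 = 3
e/s = 3 / 2.598 = 1.15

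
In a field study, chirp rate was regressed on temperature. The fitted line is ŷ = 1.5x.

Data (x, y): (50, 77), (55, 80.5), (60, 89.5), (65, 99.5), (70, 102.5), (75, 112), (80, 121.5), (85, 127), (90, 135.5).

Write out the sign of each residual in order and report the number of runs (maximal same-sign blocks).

x=50: ŷ = 1.5·50 = 75; r = 77 − 75 = 2
x=55: ŷ = 1.5·55 = 82.5; r = 80.5 − 82.5 = -2
x=60: ŷ = 1.5·60 = 90; r = 89.5 − 90 = -0.5
x=65: ŷ = 1.5·65 = 97.5; r = 99.5 − 97.5 = 2
x=70: ŷ = 1.5·70 = 105; r = 102.5 − 105 = -2.5
x=75: ŷ = 1.5·75 = 112.5; r = 112 − 112.5 = -0.5
x=80: ŷ = 1.5·80 = 120; r = 121.5 − 120 = 1.5
x=85: ŷ = 1.5·85 = 127.5; r = 127 − 127.5 = -0.5
x=90: ŷ = 1.5·90 = 135; r = 135.5 − 135 = 0.5
Signs: + − − + − − + − +
Runs: +×1, −×2, +×1, −×2, +×1, −×1, +×1 → 7

7 runs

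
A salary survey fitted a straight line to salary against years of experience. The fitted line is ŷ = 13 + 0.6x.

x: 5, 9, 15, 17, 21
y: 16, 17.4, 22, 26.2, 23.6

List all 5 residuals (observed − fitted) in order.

x=5: ŷ = 13 + 0.6·5 = 16; r = 16 − 16 = 0
x=9: ŷ = 13 + 0.6·9 = 18.4; r = 17.4 − 18.4 = -1
x=15: ŷ = 13 + 0.6·15 = 22; r = 22 − 22 = 0
x=17: ŷ = 13 + 0.6·17 = 23.2; r = 26.2 − 23.2 = 3
x=21: ŷ = 13 + 0.6·21 = 25.6; r = 23.6 − 25.6 = -2

0, -1, 0, 3, -2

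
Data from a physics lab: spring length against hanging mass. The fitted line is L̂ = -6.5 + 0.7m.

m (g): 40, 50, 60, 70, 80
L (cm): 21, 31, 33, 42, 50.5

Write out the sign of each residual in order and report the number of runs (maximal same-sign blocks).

4 runs

m=40: L̂ = -6.5 + 0.7·40 = 21.5; r = 21 − 21.5 = -0.5
m=50: L̂ = -6.5 + 0.7·50 = 28.5; r = 31 − 28.5 = 2.5
m=60: L̂ = -6.5 + 0.7·60 = 35.5; r = 33 − 35.5 = -2.5
m=70: L̂ = -6.5 + 0.7·70 = 42.5; r = 42 − 42.5 = -0.5
m=80: L̂ = -6.5 + 0.7·80 = 49.5; r = 50.5 − 49.5 = 1
Signs: − + − − +
Runs: −×1, +×1, −×2, +×1 → 4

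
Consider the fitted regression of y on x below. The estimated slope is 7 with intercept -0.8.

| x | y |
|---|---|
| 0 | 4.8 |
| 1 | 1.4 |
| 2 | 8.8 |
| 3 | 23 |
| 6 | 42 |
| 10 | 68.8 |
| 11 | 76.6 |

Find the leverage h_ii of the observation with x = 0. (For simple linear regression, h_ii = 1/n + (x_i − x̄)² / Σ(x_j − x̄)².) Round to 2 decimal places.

h = 0.34

x̄ = (0 + 1 + 2 + 3 + 6 + 10 + 11)/7 = 4.71429
Σ(x − x̄)² = 22.2245 + 13.7959 + 7.36735 + 2.93878 + 1.65306 + 27.9388 + 39.5102 = 115.429
h = 1/7 + (-4.71429)²/115.429 = 0.142857 + 0.192539 = 0.34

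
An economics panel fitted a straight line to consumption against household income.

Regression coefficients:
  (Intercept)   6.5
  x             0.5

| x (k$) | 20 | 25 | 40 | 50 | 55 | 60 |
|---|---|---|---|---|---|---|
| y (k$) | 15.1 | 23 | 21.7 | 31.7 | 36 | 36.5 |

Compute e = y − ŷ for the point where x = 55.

e = 2

ŷ = 6.5 + 0.5·55 = 34
e = 36 − 34 = 2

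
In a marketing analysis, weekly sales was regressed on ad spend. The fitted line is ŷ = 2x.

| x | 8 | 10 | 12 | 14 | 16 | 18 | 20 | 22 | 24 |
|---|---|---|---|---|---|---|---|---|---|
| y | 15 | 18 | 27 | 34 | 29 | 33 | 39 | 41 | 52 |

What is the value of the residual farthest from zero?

x=8: ŷ = 2·8 = 16; e = 15 − 16 = -1
x=10: ŷ = 2·10 = 20; e = 18 − 20 = -2
x=12: ŷ = 2·12 = 24; e = 27 − 24 = 3
x=14: ŷ = 2·14 = 28; e = 34 − 28 = 6
x=16: ŷ = 2·16 = 32; e = 29 − 32 = -3
x=18: ŷ = 2·18 = 36; e = 33 − 36 = -3
x=20: ŷ = 2·20 = 40; e = 39 − 40 = -1
x=22: ŷ = 2·22 = 44; e = 41 − 44 = -3
x=24: ŷ = 2·24 = 48; e = 52 − 48 = 4
Largest |e| is 6 at x = 14, residual 6.

e = 6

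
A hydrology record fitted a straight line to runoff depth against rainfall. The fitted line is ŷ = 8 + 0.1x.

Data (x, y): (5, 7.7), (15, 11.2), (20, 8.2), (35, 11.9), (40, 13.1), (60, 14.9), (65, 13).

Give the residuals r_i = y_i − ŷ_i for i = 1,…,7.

x=5: ŷ = 8 + 0.1·5 = 8.5; r = 7.7 − 8.5 = -0.8
x=15: ŷ = 8 + 0.1·15 = 9.5; r = 11.2 − 9.5 = 1.7
x=20: ŷ = 8 + 0.1·20 = 10; r = 8.2 − 10 = -1.8
x=35: ŷ = 8 + 0.1·35 = 11.5; r = 11.9 − 11.5 = 0.4
x=40: ŷ = 8 + 0.1·40 = 12; r = 13.1 − 12 = 1.1
x=60: ŷ = 8 + 0.1·60 = 14; r = 14.9 − 14 = 0.9
x=65: ŷ = 8 + 0.1·65 = 14.5; r = 13 − 14.5 = -1.5

-0.8, 1.7, -1.8, 0.4, 1.1, 0.9, -1.5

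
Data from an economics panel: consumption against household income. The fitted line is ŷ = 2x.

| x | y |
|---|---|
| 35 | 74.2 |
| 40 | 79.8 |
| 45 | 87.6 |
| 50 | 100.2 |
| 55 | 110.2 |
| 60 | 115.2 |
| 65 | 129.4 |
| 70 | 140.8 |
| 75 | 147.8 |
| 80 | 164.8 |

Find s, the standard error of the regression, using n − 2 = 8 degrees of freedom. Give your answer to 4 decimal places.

s = 3.0708

x=35: ŷ = 2·35 = 70; e = 74.2 − 70 = 4.2
x=40: ŷ = 2·40 = 80; e = 79.8 − 80 = -0.2
x=45: ŷ = 2·45 = 90; e = 87.6 − 90 = -2.4
x=50: ŷ = 2·50 = 100; e = 100.2 − 100 = 0.2
x=55: ŷ = 2·55 = 110; e = 110.2 − 110 = 0.2
x=60: ŷ = 2·60 = 120; e = 115.2 − 120 = -4.8
x=65: ŷ = 2·65 = 130; e = 129.4 − 130 = -0.6
x=70: ŷ = 2·70 = 140; e = 140.8 − 140 = 0.8
x=75: ŷ = 2·75 = 150; e = 147.8 − 150 = -2.2
x=80: ŷ = 2·80 = 160; e = 164.8 − 160 = 4.8
SSE = 17.64 + 0.04 + 5.76 + 0.04 + 0.04 + 23.04 + 0.36 + 0.64 + 4.84 + 23.04 = 75.44
s = √(75.44/8) = √9.43 ≈ 3.0708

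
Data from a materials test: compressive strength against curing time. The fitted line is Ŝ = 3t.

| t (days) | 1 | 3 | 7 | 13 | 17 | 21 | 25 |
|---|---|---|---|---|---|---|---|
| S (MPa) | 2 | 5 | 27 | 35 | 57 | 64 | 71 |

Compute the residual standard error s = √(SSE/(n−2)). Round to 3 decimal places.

t=1: Ŝ = 3·1 = 3; e = 2 − 3 = -1
t=3: Ŝ = 3·3 = 9; e = 5 − 9 = -4
t=7: Ŝ = 3·7 = 21; e = 27 − 21 = 6
t=13: Ŝ = 3·13 = 39; e = 35 − 39 = -4
t=17: Ŝ = 3·17 = 51; e = 57 − 51 = 6
t=21: Ŝ = 3·21 = 63; e = 64 − 63 = 1
t=25: Ŝ = 3·25 = 75; e = 71 − 75 = -4
SSE = 1 + 16 + 36 + 16 + 36 + 1 + 16 = 122
s = √(122/5) = √24.4 ≈ 4.940

s = 4.940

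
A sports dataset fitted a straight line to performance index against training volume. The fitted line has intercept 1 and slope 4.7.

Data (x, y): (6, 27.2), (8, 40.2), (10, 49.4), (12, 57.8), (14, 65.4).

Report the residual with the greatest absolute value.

x=6: ŷ = 1 + 4.7·6 = 29.2; e = 27.2 − 29.2 = -2
x=8: ŷ = 1 + 4.7·8 = 38.6; e = 40.2 − 38.6 = 1.6
x=10: ŷ = 1 + 4.7·10 = 48; e = 49.4 − 48 = 1.4
x=12: ŷ = 1 + 4.7·12 = 57.4; e = 57.8 − 57.4 = 0.4
x=14: ŷ = 1 + 4.7·14 = 66.8; e = 65.4 − 66.8 = -1.4
Largest |e| is 2 at x = 6, residual -2.

e = -2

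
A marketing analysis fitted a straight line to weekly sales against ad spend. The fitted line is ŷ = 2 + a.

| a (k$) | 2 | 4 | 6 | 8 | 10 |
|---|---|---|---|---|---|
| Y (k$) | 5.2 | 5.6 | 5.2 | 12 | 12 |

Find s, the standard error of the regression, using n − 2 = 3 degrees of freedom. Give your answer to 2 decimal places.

a=2: ŷ = 2 + 2 = 4; r = 5.2 − 4 = 1.2
a=4: ŷ = 2 + 4 = 6; r = 5.6 − 6 = -0.4
a=6: ŷ = 2 + 6 = 8; r = 5.2 − 8 = -2.8
a=8: ŷ = 2 + 8 = 10; r = 12 − 10 = 2
a=10: ŷ = 2 + 10 = 12; r = 12 − 12 = 0
SSE = 1.44 + 0.16 + 7.84 + 4 + 0 = 13.44
s = √(13.44/3) = √4.48 ≈ 2.12

s = 2.12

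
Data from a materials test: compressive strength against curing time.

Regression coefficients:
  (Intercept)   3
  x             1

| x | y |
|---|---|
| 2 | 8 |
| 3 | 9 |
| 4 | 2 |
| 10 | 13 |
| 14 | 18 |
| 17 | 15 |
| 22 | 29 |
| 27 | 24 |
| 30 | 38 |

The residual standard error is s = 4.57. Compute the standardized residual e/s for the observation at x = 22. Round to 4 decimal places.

ŷ = 3 + 22 = 25
e = 29 − 25 = 4
e/s = 4 / 4.57 = 0.8753

0.8753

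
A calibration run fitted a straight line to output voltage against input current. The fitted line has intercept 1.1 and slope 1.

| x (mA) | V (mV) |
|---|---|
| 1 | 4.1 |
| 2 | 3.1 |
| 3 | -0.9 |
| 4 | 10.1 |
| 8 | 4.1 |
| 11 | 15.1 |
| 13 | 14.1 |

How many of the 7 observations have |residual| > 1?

5

x=1: ŷ = 1.1 + 1 = 2.1; r = 4.1 − 2.1 = 2
x=2: ŷ = 1.1 + 2 = 3.1; r = 3.1 − 3.1 = 0
x=3: ŷ = 1.1 + 3 = 4.1; r = -0.9 − 4.1 = -5
x=4: ŷ = 1.1 + 4 = 5.1; r = 10.1 − 5.1 = 5
x=8: ŷ = 1.1 + 8 = 9.1; r = 4.1 − 9.1 = -5
x=11: ŷ = 1.1 + 11 = 12.1; r = 15.1 − 12.1 = 3
x=13: ŷ = 1.1 + 13 = 14.1; r = 14.1 − 14.1 = 0
|r| > 1: x=1 (|r|=2), x=3 (|r|=5), x=4 (|r|=5), x=8 (|r|=5), x=11 (|r|=3) → 5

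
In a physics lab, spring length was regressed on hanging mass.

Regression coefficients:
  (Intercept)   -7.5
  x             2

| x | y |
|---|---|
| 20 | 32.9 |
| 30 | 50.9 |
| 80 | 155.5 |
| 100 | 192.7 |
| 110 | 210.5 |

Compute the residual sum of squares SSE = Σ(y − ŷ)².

SSE = 15.76

x=20: ŷ = -7.5 + 2·20 = 32.5; r = 32.9 − 32.5 = 0.4
x=30: ŷ = -7.5 + 2·30 = 52.5; r = 50.9 − 52.5 = -1.6
x=80: ŷ = -7.5 + 2·80 = 152.5; r = 155.5 − 152.5 = 3
x=100: ŷ = -7.5 + 2·100 = 192.5; r = 192.7 − 192.5 = 0.2
x=110: ŷ = -7.5 + 2·110 = 212.5; r = 210.5 − 212.5 = -2
SSE = 0.16 + 2.56 + 9 + 0.04 + 4 = 15.76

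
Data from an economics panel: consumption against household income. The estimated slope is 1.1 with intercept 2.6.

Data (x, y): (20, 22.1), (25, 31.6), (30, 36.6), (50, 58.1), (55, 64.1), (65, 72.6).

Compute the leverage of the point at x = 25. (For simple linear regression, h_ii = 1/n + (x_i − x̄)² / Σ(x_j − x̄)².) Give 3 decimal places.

h = 0.317

x̄ = (20 + 25 + 30 + 50 + 55 + 65)/6 = 40.8333
Σ(x − x̄)² = 434.028 + 250.694 + 117.361 + 84.0278 + 200.694 + 584.028 = 1670.83
h = 1/6 + (-15.8333)²/1670.83 = 0.166667 + 0.150042 = 0.317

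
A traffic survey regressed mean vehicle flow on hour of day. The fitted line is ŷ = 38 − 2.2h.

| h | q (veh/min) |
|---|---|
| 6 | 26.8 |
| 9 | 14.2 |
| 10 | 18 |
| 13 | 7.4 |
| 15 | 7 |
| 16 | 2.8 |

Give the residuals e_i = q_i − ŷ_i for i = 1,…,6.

2, -4, 2, -2, 2, 0

h=6: ŷ = 38 − 2.2·6 = 24.8; e = 26.8 − 24.8 = 2
h=9: ŷ = 38 − 2.2·9 = 18.2; e = 14.2 − 18.2 = -4
h=10: ŷ = 38 − 2.2·10 = 16; e = 18 − 16 = 2
h=13: ŷ = 38 − 2.2·13 = 9.4; e = 7.4 − 9.4 = -2
h=15: ŷ = 38 − 2.2·15 = 5; e = 7 − 5 = 2
h=16: ŷ = 38 − 2.2·16 = 2.8; e = 2.8 − 2.8 = 0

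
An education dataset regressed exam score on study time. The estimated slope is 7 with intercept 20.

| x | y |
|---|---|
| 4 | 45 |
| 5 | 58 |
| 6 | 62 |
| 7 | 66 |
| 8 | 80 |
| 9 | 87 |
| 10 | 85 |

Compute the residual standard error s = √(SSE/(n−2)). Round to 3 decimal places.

x=4: ŷ = 20 + 7·4 = 48; e = 45 − 48 = -3
x=5: ŷ = 20 + 7·5 = 55; e = 58 − 55 = 3
x=6: ŷ = 20 + 7·6 = 62; e = 62 − 62 = 0
x=7: ŷ = 20 + 7·7 = 69; e = 66 − 69 = -3
x=8: ŷ = 20 + 7·8 = 76; e = 80 − 76 = 4
x=9: ŷ = 20 + 7·9 = 83; e = 87 − 83 = 4
x=10: ŷ = 20 + 7·10 = 90; e = 85 − 90 = -5
SSE = 9 + 9 + 0 + 9 + 16 + 16 + 25 = 84
s = √(84/5) = √16.8 ≈ 4.099

s = 4.099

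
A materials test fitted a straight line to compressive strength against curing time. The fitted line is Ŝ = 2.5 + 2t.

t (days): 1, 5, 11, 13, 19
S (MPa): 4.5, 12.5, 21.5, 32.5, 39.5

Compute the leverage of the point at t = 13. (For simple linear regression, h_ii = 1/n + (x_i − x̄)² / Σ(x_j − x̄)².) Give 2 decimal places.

t̄ = (1 + 5 + 11 + 13 + 19)/5 = 9.8
Σ(t − t̄)² = 77.44 + 23.04 + 1.44 + 10.24 + 84.64 = 196.8
h = 1/5 + (3.2)²/196.8 = 0.2 + 0.0520325 = 0.25

h = 0.25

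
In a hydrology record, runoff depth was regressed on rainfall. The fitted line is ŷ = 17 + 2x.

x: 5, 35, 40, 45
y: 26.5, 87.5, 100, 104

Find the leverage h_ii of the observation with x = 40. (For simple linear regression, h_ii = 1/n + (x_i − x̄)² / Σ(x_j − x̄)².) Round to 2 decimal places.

x̄ = (5 + 35 + 40 + 45)/4 = 31.25
Σ(x − x̄)² = 689.062 + 14.0625 + 76.5625 + 189.062 = 968.75
h = 1/4 + (8.75)²/968.75 = 0.25 + 0.0790323 = 0.33

h = 0.33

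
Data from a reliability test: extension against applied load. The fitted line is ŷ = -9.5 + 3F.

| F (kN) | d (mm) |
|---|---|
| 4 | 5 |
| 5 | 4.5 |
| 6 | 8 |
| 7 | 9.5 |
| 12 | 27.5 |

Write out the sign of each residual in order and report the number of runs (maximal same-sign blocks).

F=4: ŷ = -9.5 + 3·4 = 2.5; e = 5 − 2.5 = 2.5
F=5: ŷ = -9.5 + 3·5 = 5.5; e = 4.5 − 5.5 = -1
F=6: ŷ = -9.5 + 3·6 = 8.5; e = 8 − 8.5 = -0.5
F=7: ŷ = -9.5 + 3·7 = 11.5; e = 9.5 − 11.5 = -2
F=12: ŷ = -9.5 + 3·12 = 26.5; e = 27.5 − 26.5 = 1
Signs: + − − − +
Runs: +×1, −×3, +×1 → 3

3 runs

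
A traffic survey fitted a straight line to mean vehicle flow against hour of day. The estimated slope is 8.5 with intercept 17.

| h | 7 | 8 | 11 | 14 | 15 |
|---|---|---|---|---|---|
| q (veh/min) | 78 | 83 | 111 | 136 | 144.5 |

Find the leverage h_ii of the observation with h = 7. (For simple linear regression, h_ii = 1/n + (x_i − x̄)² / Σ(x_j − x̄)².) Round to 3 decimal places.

h̄ = (7 + 8 + 11 + 14 + 15)/5 = 11
Σ(h − h̄)² = 16 + 9 + 0 + 9 + 16 = 50
h = 1/5 + (-4)²/50 = 0.2 + 0.32 = 0.520

h = 0.520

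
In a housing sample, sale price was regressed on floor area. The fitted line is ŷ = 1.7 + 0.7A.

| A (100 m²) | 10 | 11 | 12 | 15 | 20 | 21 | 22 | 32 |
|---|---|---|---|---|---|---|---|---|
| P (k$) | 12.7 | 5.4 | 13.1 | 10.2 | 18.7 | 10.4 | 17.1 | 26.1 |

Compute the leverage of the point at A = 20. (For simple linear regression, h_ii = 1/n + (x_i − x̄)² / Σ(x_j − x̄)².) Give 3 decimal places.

Ā = (10 + 11 + 12 + 15 + 20 + 21 + 22 + 32)/8 = 17.875
Σ(A − Ā)² = 62.0156 + 47.2656 + 34.5156 + 8.26562 + 4.51562 + 9.76562 + 17.0156 + 199.516 = 382.875
h = 1/8 + (2.125)²/382.875 = 0.125 + 0.011794 = 0.137

h = 0.137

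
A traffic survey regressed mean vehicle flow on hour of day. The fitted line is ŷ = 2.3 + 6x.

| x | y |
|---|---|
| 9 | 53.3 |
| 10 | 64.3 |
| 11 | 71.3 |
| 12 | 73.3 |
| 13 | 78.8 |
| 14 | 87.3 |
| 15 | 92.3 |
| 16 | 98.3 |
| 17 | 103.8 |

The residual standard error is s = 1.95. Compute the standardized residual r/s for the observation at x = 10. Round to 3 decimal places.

ŷ = 2.3 + 6·10 = 62.3
r = 64.3 − 62.3 = 2
r/s = 2 / 1.95 = 1.026

1.026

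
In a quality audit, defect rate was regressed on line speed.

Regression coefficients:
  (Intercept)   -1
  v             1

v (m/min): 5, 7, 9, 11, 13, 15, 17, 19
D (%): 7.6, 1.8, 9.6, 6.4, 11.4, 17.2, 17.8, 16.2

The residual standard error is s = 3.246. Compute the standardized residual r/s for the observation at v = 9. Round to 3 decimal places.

0.493

D̂ = -1 + 9 = 8
r = 9.6 − 8 = 1.6
r/s = 1.6 / 3.246 = 0.493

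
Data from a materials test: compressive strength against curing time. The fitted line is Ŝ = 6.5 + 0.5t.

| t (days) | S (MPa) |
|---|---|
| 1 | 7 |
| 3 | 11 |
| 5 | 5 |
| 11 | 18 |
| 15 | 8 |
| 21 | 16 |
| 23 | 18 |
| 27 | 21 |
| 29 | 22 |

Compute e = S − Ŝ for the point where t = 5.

Ŝ = 6.5 + 0.5·5 = 9
e = 5 − 9 = -4

e = -4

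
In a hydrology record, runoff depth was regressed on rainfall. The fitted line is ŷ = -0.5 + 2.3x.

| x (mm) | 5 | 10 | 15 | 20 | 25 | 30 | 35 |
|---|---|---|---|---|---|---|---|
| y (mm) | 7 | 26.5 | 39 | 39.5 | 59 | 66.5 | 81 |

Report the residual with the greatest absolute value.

x=5: ŷ = -0.5 + 2.3·5 = 11; e = 7 − 11 = -4
x=10: ŷ = -0.5 + 2.3·10 = 22.5; e = 26.5 − 22.5 = 4
x=15: ŷ = -0.5 + 2.3·15 = 34; e = 39 − 34 = 5
x=20: ŷ = -0.5 + 2.3·20 = 45.5; e = 39.5 − 45.5 = -6
x=25: ŷ = -0.5 + 2.3·25 = 57; e = 59 − 57 = 2
x=30: ŷ = -0.5 + 2.3·30 = 68.5; e = 66.5 − 68.5 = -2
x=35: ŷ = -0.5 + 2.3·35 = 80; e = 81 − 80 = 1
Largest |e| is 6 at x = 20, residual -6.

e = -6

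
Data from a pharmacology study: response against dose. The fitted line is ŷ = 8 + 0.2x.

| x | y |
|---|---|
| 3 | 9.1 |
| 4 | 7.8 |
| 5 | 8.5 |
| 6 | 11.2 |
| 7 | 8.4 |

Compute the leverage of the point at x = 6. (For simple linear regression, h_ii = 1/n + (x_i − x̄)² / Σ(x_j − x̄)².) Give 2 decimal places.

h = 0.30

x̄ = (3 + 4 + 5 + 6 + 7)/5 = 5
Σ(x − x̄)² = 4 + 1 + 0 + 1 + 4 = 10
h = 1/5 + (1)²/10 = 0.2 + 0.1 = 0.30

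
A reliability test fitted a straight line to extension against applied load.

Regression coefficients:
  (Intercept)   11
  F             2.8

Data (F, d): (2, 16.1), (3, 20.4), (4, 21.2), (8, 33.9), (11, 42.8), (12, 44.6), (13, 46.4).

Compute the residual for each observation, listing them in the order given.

-0.5, 1, -1, 0.5, 1, 0, -1

F=2: d̂ = 11 + 2.8·2 = 16.6; r = 16.1 − 16.6 = -0.5
F=3: d̂ = 11 + 2.8·3 = 19.4; r = 20.4 − 19.4 = 1
F=4: d̂ = 11 + 2.8·4 = 22.2; r = 21.2 − 22.2 = -1
F=8: d̂ = 11 + 2.8·8 = 33.4; r = 33.9 − 33.4 = 0.5
F=11: d̂ = 11 + 2.8·11 = 41.8; r = 42.8 − 41.8 = 1
F=12: d̂ = 11 + 2.8·12 = 44.6; r = 44.6 − 44.6 = 0
F=13: d̂ = 11 + 2.8·13 = 47.4; r = 46.4 − 47.4 = -1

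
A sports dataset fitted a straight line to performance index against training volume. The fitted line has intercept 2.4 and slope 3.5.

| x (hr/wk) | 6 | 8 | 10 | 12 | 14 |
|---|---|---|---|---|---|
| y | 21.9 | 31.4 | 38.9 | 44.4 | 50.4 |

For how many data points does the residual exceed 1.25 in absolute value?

x=6: ŷ = 2.4 + 3.5·6 = 23.4; e = 21.9 − 23.4 = -1.5
x=8: ŷ = 2.4 + 3.5·8 = 30.4; e = 31.4 − 30.4 = 1
x=10: ŷ = 2.4 + 3.5·10 = 37.4; e = 38.9 − 37.4 = 1.5
x=12: ŷ = 2.4 + 3.5·12 = 44.4; e = 44.4 − 44.4 = 0
x=14: ŷ = 2.4 + 3.5·14 = 51.4; e = 50.4 − 51.4 = -1
|e| > 1.25: x=6 (|e|=1.5), x=10 (|e|=1.5) → 2

2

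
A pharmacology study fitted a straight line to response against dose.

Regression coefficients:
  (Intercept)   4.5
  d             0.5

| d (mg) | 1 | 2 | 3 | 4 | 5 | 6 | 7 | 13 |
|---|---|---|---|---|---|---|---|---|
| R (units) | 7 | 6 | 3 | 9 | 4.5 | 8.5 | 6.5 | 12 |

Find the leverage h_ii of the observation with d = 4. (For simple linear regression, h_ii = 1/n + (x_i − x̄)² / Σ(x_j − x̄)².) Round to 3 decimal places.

h = 0.138

d̄ = (1 + 2 + 3 + 4 + 5 + 6 + 7 + 13)/8 = 5.125
Σ(d − d̄)² = 17.0156 + 9.76562 + 4.51562 + 1.26562 + 0.015625 + 0.765625 + 3.51562 + 62.0156 = 98.875
h = 1/8 + (-1.125)²/98.875 = 0.125 + 0.0128003 = 0.138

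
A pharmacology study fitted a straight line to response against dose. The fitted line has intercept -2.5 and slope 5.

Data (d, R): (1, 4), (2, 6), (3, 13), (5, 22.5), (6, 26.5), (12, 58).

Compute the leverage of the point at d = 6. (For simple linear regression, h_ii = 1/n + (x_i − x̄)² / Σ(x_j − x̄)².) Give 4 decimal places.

d̄ = (1 + 2 + 3 + 5 + 6 + 12)/6 = 4.83333
Σ(d − d̄)² = 14.6944 + 8.02778 + 3.36111 + 0.0277778 + 1.36111 + 51.3611 = 78.8333
h = 1/6 + (1.16667)²/78.8333 = 0.166667 + 0.0172657 = 0.1839

h = 0.1839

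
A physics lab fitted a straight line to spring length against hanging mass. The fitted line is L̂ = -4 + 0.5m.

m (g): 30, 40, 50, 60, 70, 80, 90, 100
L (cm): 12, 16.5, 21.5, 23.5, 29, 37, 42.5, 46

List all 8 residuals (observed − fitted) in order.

1, 0.5, 0.5, -2.5, -2, 1, 1.5, 0

m=30: L̂ = -4 + 0.5·30 = 11; e = 12 − 11 = 1
m=40: L̂ = -4 + 0.5·40 = 16; e = 16.5 − 16 = 0.5
m=50: L̂ = -4 + 0.5·50 = 21; e = 21.5 − 21 = 0.5
m=60: L̂ = -4 + 0.5·60 = 26; e = 23.5 − 26 = -2.5
m=70: L̂ = -4 + 0.5·70 = 31; e = 29 − 31 = -2
m=80: L̂ = -4 + 0.5·80 = 36; e = 37 − 36 = 1
m=90: L̂ = -4 + 0.5·90 = 41; e = 42.5 − 41 = 1.5
m=100: L̂ = -4 + 0.5·100 = 46; e = 46 − 46 = 0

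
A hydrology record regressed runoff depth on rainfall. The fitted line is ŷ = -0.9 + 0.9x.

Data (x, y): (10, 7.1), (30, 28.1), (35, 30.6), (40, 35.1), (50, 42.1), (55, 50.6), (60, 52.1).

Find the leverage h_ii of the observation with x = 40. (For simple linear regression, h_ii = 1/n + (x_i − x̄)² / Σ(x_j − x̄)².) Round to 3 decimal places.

x̄ = (10 + 30 + 35 + 40 + 50 + 55 + 60)/7 = 40
Σ(x − x̄)² = 900 + 100 + 25 + 0 + 100 + 225 + 400 = 1750
h = 1/7 + (0)²/1750 = 0.142857 + 0 = 0.143

h = 0.143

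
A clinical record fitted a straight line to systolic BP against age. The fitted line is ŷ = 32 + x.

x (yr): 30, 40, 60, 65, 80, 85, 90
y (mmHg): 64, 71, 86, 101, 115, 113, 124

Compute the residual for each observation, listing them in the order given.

x=30: ŷ = 32 + 30 = 62; r = 64 − 62 = 2
x=40: ŷ = 32 + 40 = 72; r = 71 − 72 = -1
x=60: ŷ = 32 + 60 = 92; r = 86 − 92 = -6
x=65: ŷ = 32 + 65 = 97; r = 101 − 97 = 4
x=80: ŷ = 32 + 80 = 112; r = 115 − 112 = 3
x=85: ŷ = 32 + 85 = 117; r = 113 − 117 = -4
x=90: ŷ = 32 + 90 = 122; r = 124 − 122 = 2

2, -1, -6, 4, 3, -4, 2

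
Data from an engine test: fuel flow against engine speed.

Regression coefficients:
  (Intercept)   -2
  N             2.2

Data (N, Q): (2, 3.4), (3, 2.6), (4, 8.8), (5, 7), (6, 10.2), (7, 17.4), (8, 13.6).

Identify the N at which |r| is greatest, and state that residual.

N = 7, r = 4

N=2: ŷ = -2 + 2.2·2 = 2.4; r = 3.4 − 2.4 = 1
N=3: ŷ = -2 + 2.2·3 = 4.6; r = 2.6 − 4.6 = -2
N=4: ŷ = -2 + 2.2·4 = 6.8; r = 8.8 − 6.8 = 2
N=5: ŷ = -2 + 2.2·5 = 9; r = 7 − 9 = -2
N=6: ŷ = -2 + 2.2·6 = 11.2; r = 10.2 − 11.2 = -1
N=7: ŷ = -2 + 2.2·7 = 13.4; r = 17.4 − 13.4 = 4
N=8: ŷ = -2 + 2.2·8 = 15.6; r = 13.6 − 15.6 = -2
Largest |r| is 4 at N = 7, residual 4.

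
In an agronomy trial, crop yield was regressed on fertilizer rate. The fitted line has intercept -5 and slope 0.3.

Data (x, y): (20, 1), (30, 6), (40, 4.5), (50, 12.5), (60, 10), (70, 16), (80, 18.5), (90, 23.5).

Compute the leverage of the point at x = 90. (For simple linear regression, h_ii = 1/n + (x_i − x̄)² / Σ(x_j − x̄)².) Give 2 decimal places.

h = 0.42

x̄ = (20 + 30 + 40 + 50 + 60 + 70 + 80 + 90)/8 = 55
Σ(x − x̄)² = 1225 + 625 + 225 + 25 + 25 + 225 + 625 + 1225 = 4200
h = 1/8 + (35)²/4200 = 0.125 + 0.291667 = 0.42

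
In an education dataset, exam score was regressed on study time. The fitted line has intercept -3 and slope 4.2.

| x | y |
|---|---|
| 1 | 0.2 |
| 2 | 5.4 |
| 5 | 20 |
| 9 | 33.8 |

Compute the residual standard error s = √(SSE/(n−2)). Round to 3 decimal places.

s = 1.732

x=1: ŷ = -3 + 4.2·1 = 1.2; e = 0.2 − 1.2 = -1
x=2: ŷ = -3 + 4.2·2 = 5.4; e = 5.4 − 5.4 = 0
x=5: ŷ = -3 + 4.2·5 = 18; e = 20 − 18 = 2
x=9: ŷ = -3 + 4.2·9 = 34.8; e = 33.8 − 34.8 = -1
SSE = 1 + 0 + 4 + 1 = 6
s = √(6/2) = √3 ≈ 1.732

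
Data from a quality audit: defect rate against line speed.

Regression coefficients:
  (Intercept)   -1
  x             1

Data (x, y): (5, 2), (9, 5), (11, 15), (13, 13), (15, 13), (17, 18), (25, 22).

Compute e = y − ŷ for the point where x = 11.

ŷ = -1 + 11 = 10
e = 15 − 10 = 5

e = 5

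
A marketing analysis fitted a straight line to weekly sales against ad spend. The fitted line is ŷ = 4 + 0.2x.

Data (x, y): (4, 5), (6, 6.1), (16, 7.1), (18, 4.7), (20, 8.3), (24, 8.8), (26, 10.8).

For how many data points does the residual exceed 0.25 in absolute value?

4

x=4: ŷ = 4 + 0.2·4 = 4.8; e = 5 − 4.8 = 0.2
x=6: ŷ = 4 + 0.2·6 = 5.2; e = 6.1 − 5.2 = 0.9
x=16: ŷ = 4 + 0.2·16 = 7.2; e = 7.1 − 7.2 = -0.1
x=18: ŷ = 4 + 0.2·18 = 7.6; e = 4.7 − 7.6 = -2.9
x=20: ŷ = 4 + 0.2·20 = 8; e = 8.3 − 8 = 0.3
x=24: ŷ = 4 + 0.2·24 = 8.8; e = 8.8 − 8.8 = 0
x=26: ŷ = 4 + 0.2·26 = 9.2; e = 10.8 − 9.2 = 1.6
|e| > 0.25: x=6 (|e|=0.9), x=18 (|e|=2.9), x=20 (|e|=0.3), x=26 (|e|=1.6) → 4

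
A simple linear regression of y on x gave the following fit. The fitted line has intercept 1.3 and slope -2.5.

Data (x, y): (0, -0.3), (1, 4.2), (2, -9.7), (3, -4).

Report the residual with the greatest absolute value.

e = -6

x=0: ŷ = 1.3 − 2.5·0 = 1.3; e = -0.3 − 1.3 = -1.6
x=1: ŷ = 1.3 − 2.5·1 = -1.2; e = 4.2 − (-1.2) = 5.4
x=2: ŷ = 1.3 − 2.5·2 = -3.7; e = -9.7 − (-3.7) = -6
x=3: ŷ = 1.3 − 2.5·3 = -6.2; e = -4 − (-6.2) = 2.2
Largest |e| is 6 at x = 2, residual -6.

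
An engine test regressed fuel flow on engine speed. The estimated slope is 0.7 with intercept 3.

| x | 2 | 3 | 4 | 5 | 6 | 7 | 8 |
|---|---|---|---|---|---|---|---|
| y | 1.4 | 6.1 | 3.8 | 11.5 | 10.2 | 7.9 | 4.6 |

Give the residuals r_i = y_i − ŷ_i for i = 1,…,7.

x=2: ŷ = 3 + 0.7·2 = 4.4; r = 1.4 − 4.4 = -3
x=3: ŷ = 3 + 0.7·3 = 5.1; r = 6.1 − 5.1 = 1
x=4: ŷ = 3 + 0.7·4 = 5.8; r = 3.8 − 5.8 = -2
x=5: ŷ = 3 + 0.7·5 = 6.5; r = 11.5 − 6.5 = 5
x=6: ŷ = 3 + 0.7·6 = 7.2; r = 10.2 − 7.2 = 3
x=7: ŷ = 3 + 0.7·7 = 7.9; r = 7.9 − 7.9 = 0
x=8: ŷ = 3 + 0.7·8 = 8.6; r = 4.6 − 8.6 = -4

-3, 1, -2, 5, 3, 0, -4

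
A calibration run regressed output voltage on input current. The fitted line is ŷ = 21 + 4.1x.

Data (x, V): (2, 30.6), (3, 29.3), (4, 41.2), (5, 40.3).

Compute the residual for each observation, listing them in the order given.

1.4, -4, 3.8, -1.2

x=2: ŷ = 21 + 4.1·2 = 29.2; e = 30.6 − 29.2 = 1.4
x=3: ŷ = 21 + 4.1·3 = 33.3; e = 29.3 − 33.3 = -4
x=4: ŷ = 21 + 4.1·4 = 37.4; e = 41.2 − 37.4 = 3.8
x=5: ŷ = 21 + 4.1·5 = 41.5; e = 40.3 − 41.5 = -1.2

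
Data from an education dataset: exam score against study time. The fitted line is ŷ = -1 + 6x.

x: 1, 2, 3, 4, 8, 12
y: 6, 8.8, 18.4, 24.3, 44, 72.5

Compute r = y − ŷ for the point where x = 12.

r = 1.5

ŷ = -1 + 6·12 = 71
r = 72.5 − 71 = 1.5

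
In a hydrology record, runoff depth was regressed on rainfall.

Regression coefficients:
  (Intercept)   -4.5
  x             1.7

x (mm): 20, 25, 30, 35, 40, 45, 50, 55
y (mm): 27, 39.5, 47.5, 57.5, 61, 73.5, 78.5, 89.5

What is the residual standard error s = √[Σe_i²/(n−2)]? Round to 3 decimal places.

x=20: ŷ = -4.5 + 1.7·20 = 29.5; e = 27 − 29.5 = -2.5
x=25: ŷ = -4.5 + 1.7·25 = 38; e = 39.5 − 38 = 1.5
x=30: ŷ = -4.5 + 1.7·30 = 46.5; e = 47.5 − 46.5 = 1
x=35: ŷ = -4.5 + 1.7·35 = 55; e = 57.5 − 55 = 2.5
x=40: ŷ = -4.5 + 1.7·40 = 63.5; e = 61 − 63.5 = -2.5
x=45: ŷ = -4.5 + 1.7·45 = 72; e = 73.5 − 72 = 1.5
x=50: ŷ = -4.5 + 1.7·50 = 80.5; e = 78.5 − 80.5 = -2
x=55: ŷ = -4.5 + 1.7·55 = 89; e = 89.5 − 89 = 0.5
SSE = 6.25 + 2.25 + 1 + 6.25 + 6.25 + 2.25 + 4 + 0.25 = 28.5
s = √(28.5/6) = √4.75 ≈ 2.179

s = 2.179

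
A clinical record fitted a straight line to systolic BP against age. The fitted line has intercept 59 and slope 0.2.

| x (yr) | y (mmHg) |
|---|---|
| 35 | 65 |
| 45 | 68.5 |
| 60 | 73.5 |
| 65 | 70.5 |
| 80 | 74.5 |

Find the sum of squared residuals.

x=35: ŷ = 59 + 0.2·35 = 66; r = 65 − 66 = -1
x=45: ŷ = 59 + 0.2·45 = 68; r = 68.5 − 68 = 0.5
x=60: ŷ = 59 + 0.2·60 = 71; r = 73.5 − 71 = 2.5
x=65: ŷ = 59 + 0.2·65 = 72; r = 70.5 − 72 = -1.5
x=80: ŷ = 59 + 0.2·80 = 75; r = 74.5 − 75 = -0.5
SSE = 1 + 0.25 + 6.25 + 2.25 + 0.25 = 10

SSE = 10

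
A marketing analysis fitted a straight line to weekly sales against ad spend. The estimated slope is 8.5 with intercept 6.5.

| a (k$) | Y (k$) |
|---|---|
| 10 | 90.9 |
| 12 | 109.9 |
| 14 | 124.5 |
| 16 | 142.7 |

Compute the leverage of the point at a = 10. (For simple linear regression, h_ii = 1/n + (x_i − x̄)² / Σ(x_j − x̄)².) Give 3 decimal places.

h = 0.700

ā = (10 + 12 + 14 + 16)/4 = 13
Σ(a − ā)² = 9 + 1 + 1 + 9 = 20
h = 1/4 + (-3)²/20 = 0.25 + 0.45 = 0.700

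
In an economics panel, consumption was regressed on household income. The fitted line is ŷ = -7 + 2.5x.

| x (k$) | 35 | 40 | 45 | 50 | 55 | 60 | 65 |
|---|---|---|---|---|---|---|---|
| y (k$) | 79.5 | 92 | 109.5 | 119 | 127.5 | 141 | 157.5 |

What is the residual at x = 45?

r = 4

ŷ = -7 + 2.5·45 = 105.5
r = 109.5 − 105.5 = 4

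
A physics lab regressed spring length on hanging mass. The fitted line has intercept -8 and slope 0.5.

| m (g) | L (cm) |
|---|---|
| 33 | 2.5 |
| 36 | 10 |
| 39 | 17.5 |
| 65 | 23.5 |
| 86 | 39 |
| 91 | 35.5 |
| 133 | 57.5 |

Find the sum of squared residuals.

SSE = 94

m=33: L̂ = -8 + 0.5·33 = 8.5; r = 2.5 − 8.5 = -6
m=36: L̂ = -8 + 0.5·36 = 10; r = 10 − 10 = 0
m=39: L̂ = -8 + 0.5·39 = 11.5; r = 17.5 − 11.5 = 6
m=65: L̂ = -8 + 0.5·65 = 24.5; r = 23.5 − 24.5 = -1
m=86: L̂ = -8 + 0.5·86 = 35; r = 39 − 35 = 4
m=91: L̂ = -8 + 0.5·91 = 37.5; r = 35.5 − 37.5 = -2
m=133: L̂ = -8 + 0.5·133 = 58.5; r = 57.5 − 58.5 = -1
SSE = 36 + 0 + 36 + 1 + 16 + 4 + 1 = 94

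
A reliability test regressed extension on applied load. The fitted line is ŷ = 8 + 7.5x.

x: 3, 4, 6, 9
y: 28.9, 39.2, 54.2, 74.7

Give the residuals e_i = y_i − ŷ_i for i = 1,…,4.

x=3: ŷ = 8 + 7.5·3 = 30.5; e = 28.9 − 30.5 = -1.6
x=4: ŷ = 8 + 7.5·4 = 38; e = 39.2 − 38 = 1.2
x=6: ŷ = 8 + 7.5·6 = 53; e = 54.2 − 53 = 1.2
x=9: ŷ = 8 + 7.5·9 = 75.5; e = 74.7 − 75.5 = -0.8

-1.6, 1.2, 1.2, -0.8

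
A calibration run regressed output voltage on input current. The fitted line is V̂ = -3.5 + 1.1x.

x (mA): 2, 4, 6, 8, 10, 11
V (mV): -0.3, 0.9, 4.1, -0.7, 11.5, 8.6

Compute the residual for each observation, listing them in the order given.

1, 0, 1, -6, 4, 0

x=2: V̂ = -3.5 + 1.1·2 = -1.3; e = -0.3 − (-1.3) = 1
x=4: V̂ = -3.5 + 1.1·4 = 0.9; e = 0.9 − 0.9 = 0
x=6: V̂ = -3.5 + 1.1·6 = 3.1; e = 4.1 − 3.1 = 1
x=8: V̂ = -3.5 + 1.1·8 = 5.3; e = -0.7 − 5.3 = -6
x=10: V̂ = -3.5 + 1.1·10 = 7.5; e = 11.5 − 7.5 = 4
x=11: V̂ = -3.5 + 1.1·11 = 8.6; e = 8.6 − 8.6 = 0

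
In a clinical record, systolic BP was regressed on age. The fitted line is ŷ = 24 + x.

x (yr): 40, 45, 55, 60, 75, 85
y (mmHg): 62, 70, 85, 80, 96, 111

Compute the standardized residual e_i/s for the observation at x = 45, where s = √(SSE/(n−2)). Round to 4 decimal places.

0.2390

x=40: ŷ = 24 + 40 = 64; e = 62 − 64 = -2
x=45: ŷ = 24 + 45 = 69; e = 70 − 69 = 1
x=55: ŷ = 24 + 55 = 79; e = 85 − 79 = 6
x=60: ŷ = 24 + 60 = 84; e = 80 − 84 = -4
x=75: ŷ = 24 + 75 = 99; e = 96 − 99 = -3
x=85: ŷ = 24 + 85 = 109; e = 111 − 109 = 2
SSE = 4 + 1 + 36 + 16 + 9 + 4 = 70
s = √(70/4) = 4.1833
e/s = 1 / 4.1833 = 0.2390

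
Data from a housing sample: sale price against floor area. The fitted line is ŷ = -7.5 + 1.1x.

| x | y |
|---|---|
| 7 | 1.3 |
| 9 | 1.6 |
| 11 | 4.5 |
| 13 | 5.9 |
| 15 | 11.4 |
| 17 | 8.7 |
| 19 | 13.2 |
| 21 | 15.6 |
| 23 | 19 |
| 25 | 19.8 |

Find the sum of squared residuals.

x=7: ŷ = -7.5 + 1.1·7 = 0.2; e = 1.3 − 0.2 = 1.1
x=9: ŷ = -7.5 + 1.1·9 = 2.4; e = 1.6 − 2.4 = -0.8
x=11: ŷ = -7.5 + 1.1·11 = 4.6; e = 4.5 − 4.6 = -0.1
x=13: ŷ = -7.5 + 1.1·13 = 6.8; e = 5.9 − 6.8 = -0.9
x=15: ŷ = -7.5 + 1.1·15 = 9; e = 11.4 − 9 = 2.4
x=17: ŷ = -7.5 + 1.1·17 = 11.2; e = 8.7 − 11.2 = -2.5
x=19: ŷ = -7.5 + 1.1·19 = 13.4; e = 13.2 − 13.4 = -0.2
x=21: ŷ = -7.5 + 1.1·21 = 15.6; e = 15.6 − 15.6 = 0
x=23: ŷ = -7.5 + 1.1·23 = 17.8; e = 19 − 17.8 = 1.2
x=25: ŷ = -7.5 + 1.1·25 = 20; e = 19.8 − 20 = -0.2
SSE = 1.21 + 0.64 + 0.01 + 0.81 + 5.76 + 6.25 + 0.04 + 0 + 1.44 + 0.04 = 16.2

SSE = 16.2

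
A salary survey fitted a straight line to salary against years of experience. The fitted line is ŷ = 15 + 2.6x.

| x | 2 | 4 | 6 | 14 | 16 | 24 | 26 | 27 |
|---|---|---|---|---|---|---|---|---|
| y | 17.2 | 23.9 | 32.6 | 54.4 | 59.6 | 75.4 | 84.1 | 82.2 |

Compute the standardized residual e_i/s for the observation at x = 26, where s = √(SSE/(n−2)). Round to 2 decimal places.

x=2: ŷ = 15 + 2.6·2 = 20.2; e = 17.2 − 20.2 = -3
x=4: ŷ = 15 + 2.6·4 = 25.4; e = 23.9 − 25.4 = -1.5
x=6: ŷ = 15 + 2.6·6 = 30.6; e = 32.6 − 30.6 = 2
x=14: ŷ = 15 + 2.6·14 = 51.4; e = 54.4 − 51.4 = 3
x=16: ŷ = 15 + 2.6·16 = 56.6; e = 59.6 − 56.6 = 3
x=24: ŷ = 15 + 2.6·24 = 77.4; e = 75.4 − 77.4 = -2
x=26: ŷ = 15 + 2.6·26 = 82.6; e = 84.1 − 82.6 = 1.5
x=27: ŷ = 15 + 2.6·27 = 85.2; e = 82.2 − 85.2 = -3
SSE = 9 + 2.25 + 4 + 9 + 9 + 4 + 2.25 + 9 = 48.5
s = √(48.5/6) = 2.84312
e/s = 1.5 / 2.84312 = 0.53

0.53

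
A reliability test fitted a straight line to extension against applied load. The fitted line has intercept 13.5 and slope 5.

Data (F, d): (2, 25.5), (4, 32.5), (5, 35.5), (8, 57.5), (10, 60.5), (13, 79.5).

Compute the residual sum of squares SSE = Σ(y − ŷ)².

SSE = 40

F=2: ŷ = 13.5 + 5·2 = 23.5; r = 25.5 − 23.5 = 2
F=4: ŷ = 13.5 + 5·4 = 33.5; r = 32.5 − 33.5 = -1
F=5: ŷ = 13.5 + 5·5 = 38.5; r = 35.5 − 38.5 = -3
F=8: ŷ = 13.5 + 5·8 = 53.5; r = 57.5 − 53.5 = 4
F=10: ŷ = 13.5 + 5·10 = 63.5; r = 60.5 − 63.5 = -3
F=13: ŷ = 13.5 + 5·13 = 78.5; r = 79.5 − 78.5 = 1
SSE = 4 + 1 + 9 + 16 + 9 + 1 = 40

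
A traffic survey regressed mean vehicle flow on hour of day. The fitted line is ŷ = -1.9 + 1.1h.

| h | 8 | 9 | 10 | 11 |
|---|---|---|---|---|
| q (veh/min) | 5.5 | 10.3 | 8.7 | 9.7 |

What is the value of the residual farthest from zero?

h=8: ŷ = -1.9 + 1.1·8 = 6.9; e = 5.5 − 6.9 = -1.4
h=9: ŷ = -1.9 + 1.1·9 = 8; e = 10.3 − 8 = 2.3
h=10: ŷ = -1.9 + 1.1·10 = 9.1; e = 8.7 − 9.1 = -0.4
h=11: ŷ = -1.9 + 1.1·11 = 10.2; e = 9.7 − 10.2 = -0.5
Largest |e| is 2.3 at h = 9, residual 2.3.

e = 2.3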